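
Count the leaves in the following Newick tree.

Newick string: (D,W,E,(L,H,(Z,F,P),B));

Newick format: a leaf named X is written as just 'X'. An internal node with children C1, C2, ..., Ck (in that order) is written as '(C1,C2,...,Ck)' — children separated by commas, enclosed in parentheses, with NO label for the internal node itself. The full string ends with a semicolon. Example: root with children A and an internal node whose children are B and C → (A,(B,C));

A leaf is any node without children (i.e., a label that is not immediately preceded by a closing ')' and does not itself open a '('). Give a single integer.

Newick: (D,W,E,(L,H,(Z,F,P),B));
Scan left-to-right; a leaf is any maximal label run not followed by '(':
  pos 1: leaf 'D' → count = 1
  pos 3: leaf 'W' → count = 2
  pos 5: leaf 'E' → count = 3
  pos 8: leaf 'L' → count = 4
  pos 10: leaf 'H' → count = 5
  pos 13: leaf 'Z' → count = 6
  pos 15: leaf 'F' → count = 7
  pos 17: leaf 'P' → count = 8
  pos 20: leaf 'B' → count = 9
Total leaves: 9

Answer: 9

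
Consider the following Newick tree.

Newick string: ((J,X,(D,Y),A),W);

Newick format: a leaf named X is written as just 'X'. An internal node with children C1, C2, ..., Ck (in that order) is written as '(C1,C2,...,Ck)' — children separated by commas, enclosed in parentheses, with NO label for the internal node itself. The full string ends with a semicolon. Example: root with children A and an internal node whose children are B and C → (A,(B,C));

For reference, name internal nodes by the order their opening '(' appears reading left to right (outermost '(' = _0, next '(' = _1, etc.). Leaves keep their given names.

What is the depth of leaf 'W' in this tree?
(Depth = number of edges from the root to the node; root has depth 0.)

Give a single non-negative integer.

Newick: ((J,X,(D,Y),A),W);
Naming internals by '(' encounter order: outermost '(' = _0, next = _1, ...
Query node: W
Path from root: _0 -> W
Depth of W: 1 (number of edges from root)

Answer: 1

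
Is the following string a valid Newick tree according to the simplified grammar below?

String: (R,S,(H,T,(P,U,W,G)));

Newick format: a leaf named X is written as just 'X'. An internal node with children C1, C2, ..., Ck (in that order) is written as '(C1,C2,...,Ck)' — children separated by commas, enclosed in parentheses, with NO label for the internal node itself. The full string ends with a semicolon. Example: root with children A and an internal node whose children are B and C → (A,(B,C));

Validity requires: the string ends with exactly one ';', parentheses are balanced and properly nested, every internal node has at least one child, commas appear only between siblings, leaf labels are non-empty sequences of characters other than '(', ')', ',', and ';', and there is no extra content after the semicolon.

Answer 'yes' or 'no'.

Input: (R,S,(H,T,(P,U,W,G)));
Paren balance: 3 '(' vs 3 ')' OK
Ends with single ';': True
Full parse: OK
Valid: True

Answer: yes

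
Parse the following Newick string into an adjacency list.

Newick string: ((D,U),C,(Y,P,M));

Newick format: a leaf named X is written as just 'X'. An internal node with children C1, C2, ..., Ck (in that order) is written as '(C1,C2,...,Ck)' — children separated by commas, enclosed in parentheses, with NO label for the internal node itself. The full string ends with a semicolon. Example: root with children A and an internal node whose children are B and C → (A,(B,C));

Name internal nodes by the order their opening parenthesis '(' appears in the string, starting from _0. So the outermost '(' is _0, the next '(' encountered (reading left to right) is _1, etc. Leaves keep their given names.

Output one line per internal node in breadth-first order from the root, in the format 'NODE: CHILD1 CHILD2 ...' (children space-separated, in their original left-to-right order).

Input: ((D,U),C,(Y,P,M));
Scanning left-to-right, naming '(' by encounter order:
  pos 0: '(' -> open internal node _0 (depth 1)
  pos 1: '(' -> open internal node _1 (depth 2)
  pos 5: ')' -> close internal node _1 (now at depth 1)
  pos 9: '(' -> open internal node _2 (depth 2)
  pos 15: ')' -> close internal node _2 (now at depth 1)
  pos 16: ')' -> close internal node _0 (now at depth 0)
Total internal nodes: 3
BFS adjacency from root:
  _0: _1 C _2
  _1: D U
  _2: Y P M

Answer: _0: _1 C _2
_1: D U
_2: Y P M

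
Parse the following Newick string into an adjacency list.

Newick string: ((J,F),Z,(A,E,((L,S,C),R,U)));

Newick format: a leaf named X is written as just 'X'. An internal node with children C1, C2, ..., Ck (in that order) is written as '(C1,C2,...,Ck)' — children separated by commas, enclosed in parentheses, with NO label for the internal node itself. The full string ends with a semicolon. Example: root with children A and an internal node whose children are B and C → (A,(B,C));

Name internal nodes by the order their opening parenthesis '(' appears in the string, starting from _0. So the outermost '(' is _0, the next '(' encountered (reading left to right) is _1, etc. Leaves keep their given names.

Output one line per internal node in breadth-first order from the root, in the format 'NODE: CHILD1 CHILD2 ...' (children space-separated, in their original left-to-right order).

Answer: _0: _1 Z _2
_1: J F
_2: A E _3
_3: _4 R U
_4: L S C

Derivation:
Input: ((J,F),Z,(A,E,((L,S,C),R,U)));
Scanning left-to-right, naming '(' by encounter order:
  pos 0: '(' -> open internal node _0 (depth 1)
  pos 1: '(' -> open internal node _1 (depth 2)
  pos 5: ')' -> close internal node _1 (now at depth 1)
  pos 9: '(' -> open internal node _2 (depth 2)
  pos 14: '(' -> open internal node _3 (depth 3)
  pos 15: '(' -> open internal node _4 (depth 4)
  pos 21: ')' -> close internal node _4 (now at depth 3)
  pos 26: ')' -> close internal node _3 (now at depth 2)
  pos 27: ')' -> close internal node _2 (now at depth 1)
  pos 28: ')' -> close internal node _0 (now at depth 0)
Total internal nodes: 5
BFS adjacency from root:
  _0: _1 Z _2
  _1: J F
  _2: A E _3
  _3: _4 R U
  _4: L S C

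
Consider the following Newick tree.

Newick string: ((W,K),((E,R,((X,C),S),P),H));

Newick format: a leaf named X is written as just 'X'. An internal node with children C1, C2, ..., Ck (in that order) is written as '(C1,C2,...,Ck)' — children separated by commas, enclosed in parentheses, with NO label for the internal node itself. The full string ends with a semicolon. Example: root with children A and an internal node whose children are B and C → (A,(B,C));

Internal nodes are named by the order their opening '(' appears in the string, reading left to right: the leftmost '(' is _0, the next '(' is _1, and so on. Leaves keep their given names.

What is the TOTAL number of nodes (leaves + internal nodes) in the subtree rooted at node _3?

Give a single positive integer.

Answer: 9

Derivation:
Newick: ((W,K),((E,R,((X,C),S),P),H));
Locate _3: it is the '(' at position 8 (the 4th '(' reading left to right).
Query: subtree rooted at _3
_3: subtree_size = 1 + 8
  E: subtree_size = 1 + 0
  R: subtree_size = 1 + 0
  _4: subtree_size = 1 + 4
    _5: subtree_size = 1 + 2
      X: subtree_size = 1 + 0
      C: subtree_size = 1 + 0
    S: subtree_size = 1 + 0
  P: subtree_size = 1 + 0
Total subtree size of _3: 9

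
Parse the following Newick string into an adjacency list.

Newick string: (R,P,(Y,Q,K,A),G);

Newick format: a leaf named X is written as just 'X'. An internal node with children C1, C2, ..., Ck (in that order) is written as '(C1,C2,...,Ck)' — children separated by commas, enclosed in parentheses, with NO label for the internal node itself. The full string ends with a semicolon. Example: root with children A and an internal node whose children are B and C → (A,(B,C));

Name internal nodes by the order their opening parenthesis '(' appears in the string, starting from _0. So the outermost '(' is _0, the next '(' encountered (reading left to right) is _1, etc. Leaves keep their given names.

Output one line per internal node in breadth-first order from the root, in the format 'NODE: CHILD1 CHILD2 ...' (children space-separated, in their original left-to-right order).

Answer: _0: R P _1 G
_1: Y Q K A

Derivation:
Input: (R,P,(Y,Q,K,A),G);
Scanning left-to-right, naming '(' by encounter order:
  pos 0: '(' -> open internal node _0 (depth 1)
  pos 5: '(' -> open internal node _1 (depth 2)
  pos 13: ')' -> close internal node _1 (now at depth 1)
  pos 16: ')' -> close internal node _0 (now at depth 0)
Total internal nodes: 2
BFS adjacency from root:
  _0: R P _1 G
  _1: Y Q K A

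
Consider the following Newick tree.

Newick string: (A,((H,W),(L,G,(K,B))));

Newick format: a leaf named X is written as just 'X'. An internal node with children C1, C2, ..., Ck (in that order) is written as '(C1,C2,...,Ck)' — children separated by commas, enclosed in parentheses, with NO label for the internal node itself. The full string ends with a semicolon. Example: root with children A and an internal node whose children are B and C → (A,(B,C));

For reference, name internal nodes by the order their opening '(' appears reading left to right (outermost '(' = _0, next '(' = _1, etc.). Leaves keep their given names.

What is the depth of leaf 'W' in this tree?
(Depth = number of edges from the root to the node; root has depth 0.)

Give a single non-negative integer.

Answer: 3

Derivation:
Newick: (A,((H,W),(L,G,(K,B))));
Naming internals by '(' encounter order: outermost '(' = _0, next = _1, ...
Query node: W
Path from root: _0 -> _1 -> _2 -> W
Depth of W: 3 (number of edges from root)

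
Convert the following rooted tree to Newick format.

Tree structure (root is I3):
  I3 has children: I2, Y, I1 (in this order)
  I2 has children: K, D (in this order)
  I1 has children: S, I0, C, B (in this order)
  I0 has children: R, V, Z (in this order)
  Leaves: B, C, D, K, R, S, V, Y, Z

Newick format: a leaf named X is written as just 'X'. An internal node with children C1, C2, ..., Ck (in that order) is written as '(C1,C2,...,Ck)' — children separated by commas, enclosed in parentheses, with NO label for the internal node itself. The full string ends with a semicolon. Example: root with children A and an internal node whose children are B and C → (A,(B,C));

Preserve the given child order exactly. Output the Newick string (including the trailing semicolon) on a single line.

Answer: ((K,D),Y,(S,(R,V,Z),C,B));

Derivation:
internal I3 with children ['I2', 'Y', 'I1']
  internal I2 with children ['K', 'D']
    leaf 'K' → 'K'
    leaf 'D' → 'D'
  → '(K,D)'
  leaf 'Y' → 'Y'
  internal I1 with children ['S', 'I0', 'C', 'B']
    leaf 'S' → 'S'
    internal I0 with children ['R', 'V', 'Z']
      leaf 'R' → 'R'
      leaf 'V' → 'V'
      leaf 'Z' → 'Z'
    → '(R,V,Z)'
    leaf 'C' → 'C'
    leaf 'B' → 'B'
  → '(S,(R,V,Z),C,B)'
→ '((K,D),Y,(S,(R,V,Z),C,B))'
Final: ((K,D),Y,(S,(R,V,Z),C,B));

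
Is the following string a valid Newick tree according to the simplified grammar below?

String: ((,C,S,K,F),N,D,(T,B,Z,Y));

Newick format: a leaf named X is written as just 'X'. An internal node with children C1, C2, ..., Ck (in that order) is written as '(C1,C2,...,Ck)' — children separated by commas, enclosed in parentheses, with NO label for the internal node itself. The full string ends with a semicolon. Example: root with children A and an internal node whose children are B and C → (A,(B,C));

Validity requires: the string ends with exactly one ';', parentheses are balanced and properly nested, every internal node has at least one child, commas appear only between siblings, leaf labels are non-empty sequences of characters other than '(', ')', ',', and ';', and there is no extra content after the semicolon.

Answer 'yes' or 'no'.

Answer: no

Derivation:
Input: ((,C,S,K,F),N,D,(T,B,Z,Y));
Paren balance: 3 '(' vs 3 ')' OK
Ends with single ';': True
Full parse: FAILS (empty leaf label at pos 2)
Valid: False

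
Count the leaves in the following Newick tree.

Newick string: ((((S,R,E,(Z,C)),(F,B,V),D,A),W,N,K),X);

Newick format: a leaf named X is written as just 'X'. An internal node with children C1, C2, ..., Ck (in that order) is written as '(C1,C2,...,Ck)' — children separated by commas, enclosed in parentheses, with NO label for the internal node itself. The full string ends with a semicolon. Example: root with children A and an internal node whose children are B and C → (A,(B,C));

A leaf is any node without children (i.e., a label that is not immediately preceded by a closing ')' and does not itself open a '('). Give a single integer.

Newick: ((((S,R,E,(Z,C)),(F,B,V),D,A),W,N,K),X);
Scan left-to-right; a leaf is any maximal label run not followed by '(':
  pos 4: leaf 'S' → count = 1
  pos 6: leaf 'R' → count = 2
  pos 8: leaf 'E' → count = 3
  pos 11: leaf 'Z' → count = 4
  pos 13: leaf 'C' → count = 5
  pos 18: leaf 'F' → count = 6
  pos 20: leaf 'B' → count = 7
  pos 22: leaf 'V' → count = 8
  pos 25: leaf 'D' → count = 9
  pos 27: leaf 'A' → count = 10
  pos 30: leaf 'W' → count = 11
  pos 32: leaf 'N' → count = 12
  pos 34: leaf 'K' → count = 13
  pos 37: leaf 'X' → count = 14
Total leaves: 14

Answer: 14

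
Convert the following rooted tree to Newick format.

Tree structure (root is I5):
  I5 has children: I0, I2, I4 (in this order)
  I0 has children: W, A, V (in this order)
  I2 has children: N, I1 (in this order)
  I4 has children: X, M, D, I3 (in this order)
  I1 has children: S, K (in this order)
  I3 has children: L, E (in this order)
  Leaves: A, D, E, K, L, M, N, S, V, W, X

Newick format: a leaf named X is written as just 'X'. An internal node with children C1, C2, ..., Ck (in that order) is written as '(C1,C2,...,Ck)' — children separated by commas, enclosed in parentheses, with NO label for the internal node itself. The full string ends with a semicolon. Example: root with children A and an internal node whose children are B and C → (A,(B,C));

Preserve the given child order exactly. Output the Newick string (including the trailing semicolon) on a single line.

internal I5 with children ['I0', 'I2', 'I4']
  internal I0 with children ['W', 'A', 'V']
    leaf 'W' → 'W'
    leaf 'A' → 'A'
    leaf 'V' → 'V'
  → '(W,A,V)'
  internal I2 with children ['N', 'I1']
    leaf 'N' → 'N'
    internal I1 with children ['S', 'K']
      leaf 'S' → 'S'
      leaf 'K' → 'K'
    → '(S,K)'
  → '(N,(S,K))'
  internal I4 with children ['X', 'M', 'D', 'I3']
    leaf 'X' → 'X'
    leaf 'M' → 'M'
    leaf 'D' → 'D'
    internal I3 with children ['L', 'E']
      leaf 'L' → 'L'
      leaf 'E' → 'E'
    → '(L,E)'
  → '(X,M,D,(L,E))'
→ '((W,A,V),(N,(S,K)),(X,M,D,(L,E)))'
Final: ((W,A,V),(N,(S,K)),(X,M,D,(L,E)));

Answer: ((W,A,V),(N,(S,K)),(X,M,D,(L,E)));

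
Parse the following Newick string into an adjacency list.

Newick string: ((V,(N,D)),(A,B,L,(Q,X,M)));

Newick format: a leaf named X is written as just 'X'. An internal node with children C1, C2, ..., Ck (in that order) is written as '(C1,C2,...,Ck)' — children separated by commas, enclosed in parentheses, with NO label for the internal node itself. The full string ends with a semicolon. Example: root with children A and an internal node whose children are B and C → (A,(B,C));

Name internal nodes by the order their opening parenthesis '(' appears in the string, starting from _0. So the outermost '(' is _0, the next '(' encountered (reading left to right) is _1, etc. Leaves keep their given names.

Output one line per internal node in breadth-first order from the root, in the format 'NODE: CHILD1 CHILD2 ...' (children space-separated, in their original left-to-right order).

Input: ((V,(N,D)),(A,B,L,(Q,X,M)));
Scanning left-to-right, naming '(' by encounter order:
  pos 0: '(' -> open internal node _0 (depth 1)
  pos 1: '(' -> open internal node _1 (depth 2)
  pos 4: '(' -> open internal node _2 (depth 3)
  pos 8: ')' -> close internal node _2 (now at depth 2)
  pos 9: ')' -> close internal node _1 (now at depth 1)
  pos 11: '(' -> open internal node _3 (depth 2)
  pos 18: '(' -> open internal node _4 (depth 3)
  pos 24: ')' -> close internal node _4 (now at depth 2)
  pos 25: ')' -> close internal node _3 (now at depth 1)
  pos 26: ')' -> close internal node _0 (now at depth 0)
Total internal nodes: 5
BFS adjacency from root:
  _0: _1 _3
  _1: V _2
  _3: A B L _4
  _2: N D
  _4: Q X M

Answer: _0: _1 _3
_1: V _2
_3: A B L _4
_2: N D
_4: Q X M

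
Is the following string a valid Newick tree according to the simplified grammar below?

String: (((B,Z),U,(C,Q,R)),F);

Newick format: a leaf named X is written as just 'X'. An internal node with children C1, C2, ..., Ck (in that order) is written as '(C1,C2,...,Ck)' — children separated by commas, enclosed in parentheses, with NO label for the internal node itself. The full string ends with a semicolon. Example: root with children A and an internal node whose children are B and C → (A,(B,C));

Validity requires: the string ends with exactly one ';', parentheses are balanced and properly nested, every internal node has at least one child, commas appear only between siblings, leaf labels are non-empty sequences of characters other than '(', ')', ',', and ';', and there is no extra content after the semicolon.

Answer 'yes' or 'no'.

Answer: yes

Derivation:
Input: (((B,Z),U,(C,Q,R)),F);
Paren balance: 4 '(' vs 4 ')' OK
Ends with single ';': True
Full parse: OK
Valid: True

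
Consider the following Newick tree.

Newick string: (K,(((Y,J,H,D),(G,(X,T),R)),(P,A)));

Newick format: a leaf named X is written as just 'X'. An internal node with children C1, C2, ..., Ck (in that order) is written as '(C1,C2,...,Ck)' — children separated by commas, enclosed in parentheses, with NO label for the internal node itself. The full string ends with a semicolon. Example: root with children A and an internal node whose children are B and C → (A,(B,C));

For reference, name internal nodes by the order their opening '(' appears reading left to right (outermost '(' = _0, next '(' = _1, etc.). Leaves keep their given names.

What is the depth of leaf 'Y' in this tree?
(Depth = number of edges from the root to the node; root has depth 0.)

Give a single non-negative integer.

Newick: (K,(((Y,J,H,D),(G,(X,T),R)),(P,A)));
Naming internals by '(' encounter order: outermost '(' = _0, next = _1, ...
Query node: Y
Path from root: _0 -> _1 -> _2 -> _3 -> Y
Depth of Y: 4 (number of edges from root)

Answer: 4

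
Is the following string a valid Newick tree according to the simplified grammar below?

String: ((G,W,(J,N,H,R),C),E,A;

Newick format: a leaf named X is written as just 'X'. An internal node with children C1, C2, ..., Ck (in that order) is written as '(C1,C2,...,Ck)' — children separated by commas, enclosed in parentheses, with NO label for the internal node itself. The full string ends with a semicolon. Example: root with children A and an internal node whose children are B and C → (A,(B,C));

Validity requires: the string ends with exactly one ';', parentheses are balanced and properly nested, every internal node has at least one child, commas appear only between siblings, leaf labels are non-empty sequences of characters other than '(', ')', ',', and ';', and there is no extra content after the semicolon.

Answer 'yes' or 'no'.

Input: ((G,W,(J,N,H,R),C),E,A;
Paren balance: 3 '(' vs 2 ')' MISMATCH
Ends with single ';': True
Full parse: FAILS (expected , or ) at pos 22)
Valid: False

Answer: no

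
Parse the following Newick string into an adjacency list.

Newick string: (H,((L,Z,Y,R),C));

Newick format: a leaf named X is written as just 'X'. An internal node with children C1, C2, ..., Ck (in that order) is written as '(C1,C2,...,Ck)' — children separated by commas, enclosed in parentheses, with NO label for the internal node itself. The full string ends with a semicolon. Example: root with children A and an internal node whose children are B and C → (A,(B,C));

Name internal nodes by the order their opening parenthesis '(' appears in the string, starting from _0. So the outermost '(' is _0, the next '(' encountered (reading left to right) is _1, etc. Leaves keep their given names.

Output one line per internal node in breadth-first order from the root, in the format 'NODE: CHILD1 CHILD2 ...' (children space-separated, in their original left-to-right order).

Answer: _0: H _1
_1: _2 C
_2: L Z Y R

Derivation:
Input: (H,((L,Z,Y,R),C));
Scanning left-to-right, naming '(' by encounter order:
  pos 0: '(' -> open internal node _0 (depth 1)
  pos 3: '(' -> open internal node _1 (depth 2)
  pos 4: '(' -> open internal node _2 (depth 3)
  pos 12: ')' -> close internal node _2 (now at depth 2)
  pos 15: ')' -> close internal node _1 (now at depth 1)
  pos 16: ')' -> close internal node _0 (now at depth 0)
Total internal nodes: 3
BFS adjacency from root:
  _0: H _1
  _1: _2 C
  _2: L Z Y R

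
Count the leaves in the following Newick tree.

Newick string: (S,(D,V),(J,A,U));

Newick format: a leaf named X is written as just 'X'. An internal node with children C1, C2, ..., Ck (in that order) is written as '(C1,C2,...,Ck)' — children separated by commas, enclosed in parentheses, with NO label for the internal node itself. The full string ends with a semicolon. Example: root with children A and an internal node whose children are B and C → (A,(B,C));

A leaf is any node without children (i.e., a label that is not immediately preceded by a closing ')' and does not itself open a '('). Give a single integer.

Answer: 6

Derivation:
Newick: (S,(D,V),(J,A,U));
Scan left-to-right; a leaf is any maximal label run not followed by '(':
  pos 1: leaf 'S' → count = 1
  pos 4: leaf 'D' → count = 2
  pos 6: leaf 'V' → count = 3
  pos 10: leaf 'J' → count = 4
  pos 12: leaf 'A' → count = 5
  pos 14: leaf 'U' → count = 6
Total leaves: 6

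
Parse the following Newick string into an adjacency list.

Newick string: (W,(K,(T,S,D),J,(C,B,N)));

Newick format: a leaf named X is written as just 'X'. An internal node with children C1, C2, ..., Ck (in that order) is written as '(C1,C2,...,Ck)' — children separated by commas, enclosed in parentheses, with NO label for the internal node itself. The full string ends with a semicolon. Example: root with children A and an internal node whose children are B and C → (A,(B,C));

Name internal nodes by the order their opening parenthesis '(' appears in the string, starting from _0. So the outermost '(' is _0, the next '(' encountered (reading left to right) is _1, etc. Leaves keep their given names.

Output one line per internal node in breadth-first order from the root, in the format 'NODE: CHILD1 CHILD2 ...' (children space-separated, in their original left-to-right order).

Answer: _0: W _1
_1: K _2 J _3
_2: T S D
_3: C B N

Derivation:
Input: (W,(K,(T,S,D),J,(C,B,N)));
Scanning left-to-right, naming '(' by encounter order:
  pos 0: '(' -> open internal node _0 (depth 1)
  pos 3: '(' -> open internal node _1 (depth 2)
  pos 6: '(' -> open internal node _2 (depth 3)
  pos 12: ')' -> close internal node _2 (now at depth 2)
  pos 16: '(' -> open internal node _3 (depth 3)
  pos 22: ')' -> close internal node _3 (now at depth 2)
  pos 23: ')' -> close internal node _1 (now at depth 1)
  pos 24: ')' -> close internal node _0 (now at depth 0)
Total internal nodes: 4
BFS adjacency from root:
  _0: W _1
  _1: K _2 J _3
  _2: T S D
  _3: C B N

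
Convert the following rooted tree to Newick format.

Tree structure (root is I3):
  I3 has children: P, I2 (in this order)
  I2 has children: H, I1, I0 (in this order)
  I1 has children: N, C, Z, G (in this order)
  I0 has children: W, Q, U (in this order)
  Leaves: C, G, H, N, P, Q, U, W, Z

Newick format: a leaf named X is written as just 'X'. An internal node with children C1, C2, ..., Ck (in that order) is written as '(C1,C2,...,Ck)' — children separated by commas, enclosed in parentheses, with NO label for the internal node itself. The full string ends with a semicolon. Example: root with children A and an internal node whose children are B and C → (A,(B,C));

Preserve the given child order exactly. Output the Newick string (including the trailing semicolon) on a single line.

Answer: (P,(H,(N,C,Z,G),(W,Q,U)));

Derivation:
internal I3 with children ['P', 'I2']
  leaf 'P' → 'P'
  internal I2 with children ['H', 'I1', 'I0']
    leaf 'H' → 'H'
    internal I1 with children ['N', 'C', 'Z', 'G']
      leaf 'N' → 'N'
      leaf 'C' → 'C'
      leaf 'Z' → 'Z'
      leaf 'G' → 'G'
    → '(N,C,Z,G)'
    internal I0 with children ['W', 'Q', 'U']
      leaf 'W' → 'W'
      leaf 'Q' → 'Q'
      leaf 'U' → 'U'
    → '(W,Q,U)'
  → '(H,(N,C,Z,G),(W,Q,U))'
→ '(P,(H,(N,C,Z,G),(W,Q,U)))'
Final: (P,(H,(N,C,Z,G),(W,Q,U)));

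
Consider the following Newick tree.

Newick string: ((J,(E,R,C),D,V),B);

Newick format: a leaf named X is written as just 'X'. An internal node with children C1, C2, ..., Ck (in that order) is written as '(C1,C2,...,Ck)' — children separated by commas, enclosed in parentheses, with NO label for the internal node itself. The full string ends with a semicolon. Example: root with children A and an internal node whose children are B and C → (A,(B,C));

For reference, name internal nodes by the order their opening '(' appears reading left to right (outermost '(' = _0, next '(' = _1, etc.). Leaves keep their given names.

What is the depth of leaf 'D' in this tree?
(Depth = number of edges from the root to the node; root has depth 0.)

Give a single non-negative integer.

Answer: 2

Derivation:
Newick: ((J,(E,R,C),D,V),B);
Naming internals by '(' encounter order: outermost '(' = _0, next = _1, ...
Query node: D
Path from root: _0 -> _1 -> D
Depth of D: 2 (number of edges from root)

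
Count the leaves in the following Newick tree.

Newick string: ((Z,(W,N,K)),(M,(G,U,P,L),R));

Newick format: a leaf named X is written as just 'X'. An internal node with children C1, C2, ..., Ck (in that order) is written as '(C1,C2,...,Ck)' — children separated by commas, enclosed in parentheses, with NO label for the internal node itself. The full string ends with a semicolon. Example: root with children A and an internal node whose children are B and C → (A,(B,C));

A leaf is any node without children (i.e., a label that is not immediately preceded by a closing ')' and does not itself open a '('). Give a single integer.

Answer: 10

Derivation:
Newick: ((Z,(W,N,K)),(M,(G,U,P,L),R));
Scan left-to-right; a leaf is any maximal label run not followed by '(':
  pos 2: leaf 'Z' → count = 1
  pos 5: leaf 'W' → count = 2
  pos 7: leaf 'N' → count = 3
  pos 9: leaf 'K' → count = 4
  pos 14: leaf 'M' → count = 5
  pos 17: leaf 'G' → count = 6
  pos 19: leaf 'U' → count = 7
  pos 21: leaf 'P' → count = 8
  pos 23: leaf 'L' → count = 9
  pos 26: leaf 'R' → count = 10
Total leaves: 10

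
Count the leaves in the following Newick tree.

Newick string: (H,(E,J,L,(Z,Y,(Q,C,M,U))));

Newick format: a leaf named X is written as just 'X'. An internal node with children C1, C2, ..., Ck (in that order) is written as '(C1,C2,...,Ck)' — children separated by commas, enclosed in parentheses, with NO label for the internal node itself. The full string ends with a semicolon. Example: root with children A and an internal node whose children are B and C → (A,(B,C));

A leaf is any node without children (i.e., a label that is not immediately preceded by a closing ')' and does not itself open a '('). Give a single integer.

Answer: 10

Derivation:
Newick: (H,(E,J,L,(Z,Y,(Q,C,M,U))));
Scan left-to-right; a leaf is any maximal label run not followed by '(':
  pos 1: leaf 'H' → count = 1
  pos 4: leaf 'E' → count = 2
  pos 6: leaf 'J' → count = 3
  pos 8: leaf 'L' → count = 4
  pos 11: leaf 'Z' → count = 5
  pos 13: leaf 'Y' → count = 6
  pos 16: leaf 'Q' → count = 7
  pos 18: leaf 'C' → count = 8
  pos 20: leaf 'M' → count = 9
  pos 22: leaf 'U' → count = 10
Total leaves: 10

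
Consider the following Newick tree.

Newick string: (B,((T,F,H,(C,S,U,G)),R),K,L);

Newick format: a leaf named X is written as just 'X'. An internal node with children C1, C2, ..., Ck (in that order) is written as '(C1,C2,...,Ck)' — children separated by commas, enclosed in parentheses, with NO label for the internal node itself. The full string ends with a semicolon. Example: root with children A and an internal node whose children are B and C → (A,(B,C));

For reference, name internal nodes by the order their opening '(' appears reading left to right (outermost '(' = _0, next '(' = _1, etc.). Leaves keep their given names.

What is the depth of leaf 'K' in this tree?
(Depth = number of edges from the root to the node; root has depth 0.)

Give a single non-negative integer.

Newick: (B,((T,F,H,(C,S,U,G)),R),K,L);
Naming internals by '(' encounter order: outermost '(' = _0, next = _1, ...
Query node: K
Path from root: _0 -> K
Depth of K: 1 (number of edges from root)

Answer: 1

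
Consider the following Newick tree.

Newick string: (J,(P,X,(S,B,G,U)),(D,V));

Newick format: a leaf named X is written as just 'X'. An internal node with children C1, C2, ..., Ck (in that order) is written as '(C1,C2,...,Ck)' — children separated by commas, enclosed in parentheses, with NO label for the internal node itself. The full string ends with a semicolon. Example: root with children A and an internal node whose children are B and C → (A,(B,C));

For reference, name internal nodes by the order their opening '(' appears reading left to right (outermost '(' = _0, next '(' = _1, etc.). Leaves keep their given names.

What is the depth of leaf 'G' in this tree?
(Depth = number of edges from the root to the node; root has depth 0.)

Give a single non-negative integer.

Answer: 3

Derivation:
Newick: (J,(P,X,(S,B,G,U)),(D,V));
Naming internals by '(' encounter order: outermost '(' = _0, next = _1, ...
Query node: G
Path from root: _0 -> _1 -> _2 -> G
Depth of G: 3 (number of edges from root)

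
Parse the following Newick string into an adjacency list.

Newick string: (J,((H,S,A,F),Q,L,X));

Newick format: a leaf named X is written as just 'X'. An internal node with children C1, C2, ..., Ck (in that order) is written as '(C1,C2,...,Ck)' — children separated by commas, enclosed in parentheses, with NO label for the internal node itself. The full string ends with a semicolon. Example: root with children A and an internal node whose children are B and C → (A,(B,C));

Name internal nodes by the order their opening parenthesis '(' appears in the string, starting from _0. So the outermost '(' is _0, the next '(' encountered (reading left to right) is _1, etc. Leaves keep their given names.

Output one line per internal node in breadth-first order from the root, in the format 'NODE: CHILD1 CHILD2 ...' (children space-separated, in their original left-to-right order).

Input: (J,((H,S,A,F),Q,L,X));
Scanning left-to-right, naming '(' by encounter order:
  pos 0: '(' -> open internal node _0 (depth 1)
  pos 3: '(' -> open internal node _1 (depth 2)
  pos 4: '(' -> open internal node _2 (depth 3)
  pos 12: ')' -> close internal node _2 (now at depth 2)
  pos 19: ')' -> close internal node _1 (now at depth 1)
  pos 20: ')' -> close internal node _0 (now at depth 0)
Total internal nodes: 3
BFS adjacency from root:
  _0: J _1
  _1: _2 Q L X
  _2: H S A F

Answer: _0: J _1
_1: _2 Q L X
_2: H S A F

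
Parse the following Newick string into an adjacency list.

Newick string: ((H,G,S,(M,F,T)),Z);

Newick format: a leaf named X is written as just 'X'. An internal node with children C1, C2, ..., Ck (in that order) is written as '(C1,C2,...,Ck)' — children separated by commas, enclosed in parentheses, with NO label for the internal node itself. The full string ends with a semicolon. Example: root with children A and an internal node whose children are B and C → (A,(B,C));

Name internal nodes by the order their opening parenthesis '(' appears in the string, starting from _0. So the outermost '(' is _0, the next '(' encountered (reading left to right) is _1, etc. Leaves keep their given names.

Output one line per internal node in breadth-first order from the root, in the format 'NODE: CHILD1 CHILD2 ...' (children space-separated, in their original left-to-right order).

Input: ((H,G,S,(M,F,T)),Z);
Scanning left-to-right, naming '(' by encounter order:
  pos 0: '(' -> open internal node _0 (depth 1)
  pos 1: '(' -> open internal node _1 (depth 2)
  pos 8: '(' -> open internal node _2 (depth 3)
  pos 14: ')' -> close internal node _2 (now at depth 2)
  pos 15: ')' -> close internal node _1 (now at depth 1)
  pos 18: ')' -> close internal node _0 (now at depth 0)
Total internal nodes: 3
BFS adjacency from root:
  _0: _1 Z
  _1: H G S _2
  _2: M F T

Answer: _0: _1 Z
_1: H G S _2
_2: M F T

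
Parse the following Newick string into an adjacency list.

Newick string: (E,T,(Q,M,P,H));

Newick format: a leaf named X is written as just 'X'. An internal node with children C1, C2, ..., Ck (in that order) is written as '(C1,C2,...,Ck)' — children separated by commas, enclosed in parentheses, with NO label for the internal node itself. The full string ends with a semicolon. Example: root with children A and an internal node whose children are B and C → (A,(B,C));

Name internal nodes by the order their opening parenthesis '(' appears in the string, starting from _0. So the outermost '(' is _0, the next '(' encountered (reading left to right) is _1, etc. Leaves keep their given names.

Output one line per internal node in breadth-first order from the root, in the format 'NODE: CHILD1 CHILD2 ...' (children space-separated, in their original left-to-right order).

Input: (E,T,(Q,M,P,H));
Scanning left-to-right, naming '(' by encounter order:
  pos 0: '(' -> open internal node _0 (depth 1)
  pos 5: '(' -> open internal node _1 (depth 2)
  pos 13: ')' -> close internal node _1 (now at depth 1)
  pos 14: ')' -> close internal node _0 (now at depth 0)
Total internal nodes: 2
BFS adjacency from root:
  _0: E T _1
  _1: Q M P H

Answer: _0: E T _1
_1: Q M P H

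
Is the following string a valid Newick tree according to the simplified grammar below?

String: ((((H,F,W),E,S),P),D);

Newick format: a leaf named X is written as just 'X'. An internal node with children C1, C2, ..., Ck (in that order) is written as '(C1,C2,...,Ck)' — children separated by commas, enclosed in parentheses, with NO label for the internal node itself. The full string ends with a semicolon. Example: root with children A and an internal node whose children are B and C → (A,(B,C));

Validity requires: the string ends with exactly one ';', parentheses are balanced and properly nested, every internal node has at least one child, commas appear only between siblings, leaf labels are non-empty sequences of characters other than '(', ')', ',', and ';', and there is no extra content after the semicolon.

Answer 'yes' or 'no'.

Input: ((((H,F,W),E,S),P),D);
Paren balance: 4 '(' vs 4 ')' OK
Ends with single ';': True
Full parse: OK
Valid: True

Answer: yes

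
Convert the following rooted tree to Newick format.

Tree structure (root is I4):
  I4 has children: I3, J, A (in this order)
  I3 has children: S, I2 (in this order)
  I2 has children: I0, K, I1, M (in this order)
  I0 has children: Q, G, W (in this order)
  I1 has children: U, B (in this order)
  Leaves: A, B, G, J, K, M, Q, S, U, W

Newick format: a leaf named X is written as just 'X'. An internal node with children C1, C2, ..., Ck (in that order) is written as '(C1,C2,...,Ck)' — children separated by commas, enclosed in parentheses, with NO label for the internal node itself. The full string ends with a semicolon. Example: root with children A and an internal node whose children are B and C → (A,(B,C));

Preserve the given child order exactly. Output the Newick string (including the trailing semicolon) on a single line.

Answer: ((S,((Q,G,W),K,(U,B),M)),J,A);

Derivation:
internal I4 with children ['I3', 'J', 'A']
  internal I3 with children ['S', 'I2']
    leaf 'S' → 'S'
    internal I2 with children ['I0', 'K', 'I1', 'M']
      internal I0 with children ['Q', 'G', 'W']
        leaf 'Q' → 'Q'
        leaf 'G' → 'G'
        leaf 'W' → 'W'
      → '(Q,G,W)'
      leaf 'K' → 'K'
      internal I1 with children ['U', 'B']
        leaf 'U' → 'U'
        leaf 'B' → 'B'
      → '(U,B)'
      leaf 'M' → 'M'
    → '((Q,G,W),K,(U,B),M)'
  → '(S,((Q,G,W),K,(U,B),M))'
  leaf 'J' → 'J'
  leaf 'A' → 'A'
→ '((S,((Q,G,W),K,(U,B),M)),J,A)'
Final: ((S,((Q,G,W),K,(U,B),M)),J,A);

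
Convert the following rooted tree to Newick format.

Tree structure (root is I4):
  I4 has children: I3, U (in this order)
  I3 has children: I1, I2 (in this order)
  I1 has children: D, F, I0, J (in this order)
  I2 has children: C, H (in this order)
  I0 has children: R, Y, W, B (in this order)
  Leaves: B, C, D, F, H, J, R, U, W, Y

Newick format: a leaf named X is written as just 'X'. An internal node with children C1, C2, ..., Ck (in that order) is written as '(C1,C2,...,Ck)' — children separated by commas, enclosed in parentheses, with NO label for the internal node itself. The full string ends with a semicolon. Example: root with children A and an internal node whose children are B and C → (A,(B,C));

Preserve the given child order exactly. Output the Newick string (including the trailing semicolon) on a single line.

internal I4 with children ['I3', 'U']
  internal I3 with children ['I1', 'I2']
    internal I1 with children ['D', 'F', 'I0', 'J']
      leaf 'D' → 'D'
      leaf 'F' → 'F'
      internal I0 with children ['R', 'Y', 'W', 'B']
        leaf 'R' → 'R'
        leaf 'Y' → 'Y'
        leaf 'W' → 'W'
        leaf 'B' → 'B'
      → '(R,Y,W,B)'
      leaf 'J' → 'J'
    → '(D,F,(R,Y,W,B),J)'
    internal I2 with children ['C', 'H']
      leaf 'C' → 'C'
      leaf 'H' → 'H'
    → '(C,H)'
  → '((D,F,(R,Y,W,B),J),(C,H))'
  leaf 'U' → 'U'
→ '(((D,F,(R,Y,W,B),J),(C,H)),U)'
Final: (((D,F,(R,Y,W,B),J),(C,H)),U);

Answer: (((D,F,(R,Y,W,B),J),(C,H)),U);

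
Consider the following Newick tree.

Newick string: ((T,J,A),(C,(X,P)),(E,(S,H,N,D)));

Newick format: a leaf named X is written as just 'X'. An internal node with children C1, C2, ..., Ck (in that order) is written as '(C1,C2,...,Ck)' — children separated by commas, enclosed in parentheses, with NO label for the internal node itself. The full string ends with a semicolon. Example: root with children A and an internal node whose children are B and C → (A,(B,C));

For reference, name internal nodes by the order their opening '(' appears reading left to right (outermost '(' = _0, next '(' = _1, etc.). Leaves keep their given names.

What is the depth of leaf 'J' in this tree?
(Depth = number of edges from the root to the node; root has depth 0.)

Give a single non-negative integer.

Answer: 2

Derivation:
Newick: ((T,J,A),(C,(X,P)),(E,(S,H,N,D)));
Naming internals by '(' encounter order: outermost '(' = _0, next = _1, ...
Query node: J
Path from root: _0 -> _1 -> J
Depth of J: 2 (number of edges from root)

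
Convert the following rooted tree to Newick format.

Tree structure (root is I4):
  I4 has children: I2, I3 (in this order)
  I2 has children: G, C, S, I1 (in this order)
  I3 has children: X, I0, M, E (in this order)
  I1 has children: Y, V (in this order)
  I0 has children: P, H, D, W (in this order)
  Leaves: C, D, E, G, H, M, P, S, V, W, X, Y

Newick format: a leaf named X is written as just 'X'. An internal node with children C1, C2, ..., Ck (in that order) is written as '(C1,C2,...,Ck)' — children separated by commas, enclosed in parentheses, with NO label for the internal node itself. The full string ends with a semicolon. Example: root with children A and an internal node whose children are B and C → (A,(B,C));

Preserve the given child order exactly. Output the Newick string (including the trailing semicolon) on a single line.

Answer: ((G,C,S,(Y,V)),(X,(P,H,D,W),M,E));

Derivation:
internal I4 with children ['I2', 'I3']
  internal I2 with children ['G', 'C', 'S', 'I1']
    leaf 'G' → 'G'
    leaf 'C' → 'C'
    leaf 'S' → 'S'
    internal I1 with children ['Y', 'V']
      leaf 'Y' → 'Y'
      leaf 'V' → 'V'
    → '(Y,V)'
  → '(G,C,S,(Y,V))'
  internal I3 with children ['X', 'I0', 'M', 'E']
    leaf 'X' → 'X'
    internal I0 with children ['P', 'H', 'D', 'W']
      leaf 'P' → 'P'
      leaf 'H' → 'H'
      leaf 'D' → 'D'
      leaf 'W' → 'W'
    → '(P,H,D,W)'
    leaf 'M' → 'M'
    leaf 'E' → 'E'
  → '(X,(P,H,D,W),M,E)'
→ '((G,C,S,(Y,V)),(X,(P,H,D,W),M,E))'
Final: ((G,C,S,(Y,V)),(X,(P,H,D,W),M,E));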